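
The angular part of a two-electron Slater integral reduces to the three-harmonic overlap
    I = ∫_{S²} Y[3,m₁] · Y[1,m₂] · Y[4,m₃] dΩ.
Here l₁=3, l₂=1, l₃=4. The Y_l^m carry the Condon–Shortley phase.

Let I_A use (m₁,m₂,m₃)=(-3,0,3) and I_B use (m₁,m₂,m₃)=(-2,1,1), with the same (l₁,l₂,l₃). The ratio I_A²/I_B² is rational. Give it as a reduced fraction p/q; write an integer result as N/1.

7/3

Shared (l₁,l₂,l₃)=(3,1,4): N and (l;000)² cancel in I_A²/I_B².
A: Δ = 0!·6!·2!/9! = 1/252; Racah Σ t=0..0: t=0:+1/720 = 1/720; ⇒ 3j(3 1 4; -3 0 3)² = 1/36, sgn -1
B: Δ = 0!·6!·2!/9! = 1/252; Racah Σ t=0..0: t=0:+1/240 = 1/240; ⇒ 3j(3 1 4; -2 1 1)² = 1/84, sgn -1
I_A²/I_B² = (1/36)/(1/84) = 7/3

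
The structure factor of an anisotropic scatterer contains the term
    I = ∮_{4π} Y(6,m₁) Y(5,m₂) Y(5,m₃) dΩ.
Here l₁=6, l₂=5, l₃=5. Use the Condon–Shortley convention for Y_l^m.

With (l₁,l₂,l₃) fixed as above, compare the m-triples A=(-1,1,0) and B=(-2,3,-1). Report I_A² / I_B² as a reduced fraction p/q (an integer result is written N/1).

56/121

Shared (l₁,l₂,l₃)=(6,5,5): N and (l;000)² cancel in I_A²/I_B².
A: Δ = 6!·6!·4!/17! = 1/28588560; Racah Σ t=2..6: t=2:+1/138240 t=3:−1/10368 t=4:+1/6912 t=5:−1/34560 t=6:+1/2073600 = 7/259200; ⇒ 3j(6 5 5; -1 1 0)² = 28/7293, sgn -1
B: Δ = 6!·6!·4!/17! = 1/28588560; Racah Σ t=4..6: t=4:+1/55296 t=5:−1/25920 t=6:+1/138240 = -11/829440; ⇒ 3j(6 5 5; -2 3 -1)² = 11/1326, sgn -1
I_A²/I_B² = (28/7293)/(11/1326) = 56/121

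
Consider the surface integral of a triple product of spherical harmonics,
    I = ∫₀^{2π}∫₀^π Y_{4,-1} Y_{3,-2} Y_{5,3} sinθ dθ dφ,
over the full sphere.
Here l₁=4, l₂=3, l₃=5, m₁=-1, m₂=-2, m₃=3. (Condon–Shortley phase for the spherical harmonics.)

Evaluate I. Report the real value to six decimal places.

-0.035836

Rules hold: Σm=0, L=12 even, 1≤5≤7.
N = 9·7·11 = 693
Δ = 2!·6!·4!/13! = 1/180180
Racah Σ t=0..2: t=0:+1/576 t=1:−1/144 t=2:+1/576 = -1/288
⇒ 3j(4 3 5; 0 0 0)² = 20/1001, sgn +1
Racah Σ t=0..1: t=0:+1/1440 t=1:−1/1152 = -1/5760
⇒ 3j(4 3 5; -1 -2 3)² = 1/858, sgn -1
4πI² = N·(3j₀)²·(3jₘ)² = 30/1859
I = -1·√(0.0161377/4π) = -0.03583571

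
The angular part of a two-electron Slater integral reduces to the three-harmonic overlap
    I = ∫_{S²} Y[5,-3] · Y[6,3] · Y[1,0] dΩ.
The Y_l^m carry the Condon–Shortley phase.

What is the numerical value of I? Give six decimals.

-0.212310

Rules hold: Σm=0, L=12 even, 1≤1≤11.
N = 11·13·3 = 429
Δ = 10!·0!·2!/13! = 1/858
Racah Σ t=5..5: t=5:−1/14400 = -1/14400
⇒ 3j(5 6 1; 0 0 0)² = 6/143, sgn +1
Racah Σ t=8..8: t=8:+1/80640 = 1/80640
⇒ 3j(5 6 1; -3 3 0)² = 9/286, sgn -1
4πI² = N·(3j₀)²·(3jₘ)² = 81/143
I = -1·√(0.566434/4π) = -0.21230956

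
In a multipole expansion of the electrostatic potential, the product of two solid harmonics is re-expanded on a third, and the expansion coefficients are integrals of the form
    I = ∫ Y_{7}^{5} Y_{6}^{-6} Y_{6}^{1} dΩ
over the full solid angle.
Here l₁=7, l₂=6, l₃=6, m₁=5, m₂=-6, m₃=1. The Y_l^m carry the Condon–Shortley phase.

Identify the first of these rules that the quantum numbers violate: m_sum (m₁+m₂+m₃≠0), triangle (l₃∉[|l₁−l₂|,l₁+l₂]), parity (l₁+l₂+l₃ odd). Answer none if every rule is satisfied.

parity

Σmᵢ = 0  ✓
l₃∈[|l₁−l₂|,l₁+l₂]=[1,13], have l₃=6  ✓
Σlᵢ = 19 ⇒ odd  ✗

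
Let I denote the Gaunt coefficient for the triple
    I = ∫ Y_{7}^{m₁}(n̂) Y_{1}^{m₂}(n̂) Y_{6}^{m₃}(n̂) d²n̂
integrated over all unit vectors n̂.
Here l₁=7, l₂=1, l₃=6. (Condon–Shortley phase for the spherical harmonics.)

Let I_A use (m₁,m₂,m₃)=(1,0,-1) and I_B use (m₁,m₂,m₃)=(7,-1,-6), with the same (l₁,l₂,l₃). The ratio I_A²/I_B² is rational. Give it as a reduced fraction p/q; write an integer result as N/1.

48/91

l's match ⇒ only the (l;m) 3-j factors differ between A and B.
A: triangle coeff Δ(7,1,6) = 1/1365; Σ_t [1,1]: t=1:−1/604800 = -1/604800; (3j)²=16/455 [(7 1 6; 1 0 -1)], sign=+1
B: triangle coeff Δ(7,1,6) = 1/1365; Σ_t [0,0]: t=0:+1/958003200 = 1/958003200; (3j)²=1/15 [(7 1 6; 7 -1 -6)], sign=+1
I_A²/I_B² = (16/455)/(1/15) = 48/91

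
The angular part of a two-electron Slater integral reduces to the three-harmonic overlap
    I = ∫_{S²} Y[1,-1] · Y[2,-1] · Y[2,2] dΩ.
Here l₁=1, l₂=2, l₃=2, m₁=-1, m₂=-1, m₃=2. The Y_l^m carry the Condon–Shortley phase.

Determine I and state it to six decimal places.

0.000000

L=5 odd ⇒ parity kills the (l;000) factor ⇒ I = 0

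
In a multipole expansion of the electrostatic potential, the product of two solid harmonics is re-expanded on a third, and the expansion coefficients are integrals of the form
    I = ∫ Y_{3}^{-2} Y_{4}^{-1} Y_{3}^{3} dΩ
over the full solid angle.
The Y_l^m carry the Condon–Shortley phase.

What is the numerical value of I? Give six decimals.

Checks pass: Σm=0; 10 even; l₃=3∈[1,7].
(2·3+1)(2·4+1)(2·3+1) = 441
Δ: 4! 2! 4! / 11! → 1/34650
sum: t=1:−1/72 t=2:+1/16 t=3:−1/72 = 5/144
3j²(3 4 3; 0 0 0) = Δ·Π!·Σ² = 2/77  (sign -1)
sum: t=3:−1/288 = -1/288
3j²(3 4 3; -2 -1 3) = Δ·Π!·Σ² = 5/231  (sign -1)
combine: 4πI² = 441·2/77·5/231 = 30/121
take √, sign +1: I = 0.14046335

0.140463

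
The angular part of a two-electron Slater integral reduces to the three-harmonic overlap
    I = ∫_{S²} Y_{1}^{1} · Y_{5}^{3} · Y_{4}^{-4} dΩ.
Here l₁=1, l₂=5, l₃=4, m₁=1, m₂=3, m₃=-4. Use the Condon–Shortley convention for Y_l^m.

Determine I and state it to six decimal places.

-0.049106

m-sum 0 ✓  L=10 even ✓  4≤4≤6 ✓
Π(2lᵢ+1) = 3×11×9 = 297
triangle coeff Δ(1,5,4) = 1/495
Σ_t [1,1]: t=1:−1/576 = -1/576
(3j)²=5/99 [(1 5 4; 0 0 0)], sign=-1
Σ_t [0,0]: t=0:+1/80640 = 1/80640
(3j)²=1/495 [(1 5 4; 1 3 -4)], sign=+1
⇒ 4πI² = 1/33
I = (-1)√(1/33/(4π)) = -0.04910640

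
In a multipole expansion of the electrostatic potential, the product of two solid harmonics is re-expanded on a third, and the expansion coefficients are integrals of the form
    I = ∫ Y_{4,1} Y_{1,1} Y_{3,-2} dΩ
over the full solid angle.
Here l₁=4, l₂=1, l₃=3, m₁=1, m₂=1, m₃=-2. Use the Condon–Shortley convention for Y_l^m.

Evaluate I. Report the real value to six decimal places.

-0.106622

m-sum 0 ✓  L=8 even ✓  3≤3≤5 ✓
Π(2lᵢ+1) = 9×3×7 = 189
triangle coeff Δ(4,1,3) = 1/252
Σ_t [1,1]: t=1:−1/36 = -1/36
(3j)²=4/63 [(4 1 3; 0 0 0)], sign=+1
Σ_t [2,2]: t=2:+1/240 = 1/240
(3j)²=1/84 [(4 1 3; 1 1 -2)], sign=-1
⇒ 4πI² = 1/7
I = (-1)√(1/7/(4π)) = -0.10662181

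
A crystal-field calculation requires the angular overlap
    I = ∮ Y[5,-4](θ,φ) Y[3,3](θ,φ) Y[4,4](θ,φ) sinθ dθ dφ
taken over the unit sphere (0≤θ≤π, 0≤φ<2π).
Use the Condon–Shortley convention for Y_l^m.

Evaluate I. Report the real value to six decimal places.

Σmᵢ = 3 ≠ 0, so the φ-integral vanishes; I = 0

0.000000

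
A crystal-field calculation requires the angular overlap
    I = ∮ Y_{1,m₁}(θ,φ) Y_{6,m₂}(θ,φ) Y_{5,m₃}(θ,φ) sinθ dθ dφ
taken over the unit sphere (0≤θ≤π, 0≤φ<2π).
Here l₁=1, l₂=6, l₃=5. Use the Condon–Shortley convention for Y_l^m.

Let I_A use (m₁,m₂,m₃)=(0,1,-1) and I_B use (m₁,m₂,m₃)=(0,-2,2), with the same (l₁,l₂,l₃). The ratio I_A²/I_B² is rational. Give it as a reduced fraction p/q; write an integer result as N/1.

Shared (l₁,l₂,l₃)=(1,6,5): N and (l;000)² cancel in I_A²/I_B².
A: Δ = 2!·0!·10!/13! = 1/858; Racah Σ t=1..1: t=1:−1/17280 = -1/17280; ⇒ 3j(1 6 5; 0 1 -1)² = 35/858, sgn -1
B: Δ = 2!·0!·10!/13! = 1/858; Racah Σ t=1..1: t=1:−1/30240 = -1/30240; ⇒ 3j(1 6 5; 0 -2 2)² = 16/429, sgn +1
I_A²/I_B² = (35/858)/(16/429) = 35/32

35/32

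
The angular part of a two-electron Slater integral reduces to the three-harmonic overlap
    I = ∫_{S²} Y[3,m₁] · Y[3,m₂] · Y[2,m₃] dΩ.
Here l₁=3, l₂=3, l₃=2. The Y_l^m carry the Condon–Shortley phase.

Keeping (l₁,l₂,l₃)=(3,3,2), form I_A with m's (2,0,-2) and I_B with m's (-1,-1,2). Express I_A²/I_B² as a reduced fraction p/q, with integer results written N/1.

5/6

Same 3,3,2: normalisation and zero-m 3j drop out of the ratio.
A: Δ: 4! 2! 2! / 9! → 1/3780; sum: t=1:−1/24 = -1/24; 3j²(3 3 2; 2 0 -2) = Δ·Π!·Σ² = 1/21  (sign -1)
B: Δ: 4! 2! 2! / 9! → 1/3780; sum: t=2:+1/16 = 1/16; 3j²(3 3 2; -1 -1 2) = Δ·Π!·Σ² = 2/35  (sign +1)
I_A²/I_B² = (1/21)/(2/35) = 5/6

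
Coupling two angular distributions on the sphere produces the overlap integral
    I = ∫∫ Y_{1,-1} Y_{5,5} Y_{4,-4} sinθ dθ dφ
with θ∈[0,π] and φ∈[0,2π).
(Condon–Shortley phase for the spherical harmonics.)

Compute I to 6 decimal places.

Checks pass: Σm=0; 10 even; l₃=4∈[4,6].
(2·1+1)(2·5+1)(2·4+1) = 297
Δ: 2! 0! 8! / 11! → 1/495
sum: t=1:−1/576 = -1/576
3j²(1 5 4; 0 0 0) = Δ·Π!·Σ² = 5/99  (sign -1)
sum: t=2:+1/80640 = 1/80640
3j²(1 5 4; -1 5 -4) = Δ·Π!·Σ² = 1/11  (sign +1)
combine: 4πI² = 297·5/99·1/11 = 15/11
take √, sign -1: I = -0.32941575

-0.329416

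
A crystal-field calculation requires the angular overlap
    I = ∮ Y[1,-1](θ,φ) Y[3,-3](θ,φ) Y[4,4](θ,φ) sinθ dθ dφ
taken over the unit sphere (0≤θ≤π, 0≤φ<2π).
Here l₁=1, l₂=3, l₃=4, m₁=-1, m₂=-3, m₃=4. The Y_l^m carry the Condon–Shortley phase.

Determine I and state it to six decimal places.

Rules hold: Σm=0, L=8 even, 2≤4≤4.
N = 3·7·9 = 189
Δ = 0!·2!·6!/9! = 1/252
Racah Σ t=0..0: t=0:+1/36 = 1/36
⇒ 3j(1 3 4; 0 0 0)² = 4/63, sgn +1
Racah Σ t=0..0: t=0:+1/1440 = 1/1440
⇒ 3j(1 3 4; -1 -3 4)² = 1/9, sgn +1
4πI² = N·(3j₀)²·(3jₘ)² = 4/3
I = +1·√(1.33333/4π) = 0.32573501

0.325735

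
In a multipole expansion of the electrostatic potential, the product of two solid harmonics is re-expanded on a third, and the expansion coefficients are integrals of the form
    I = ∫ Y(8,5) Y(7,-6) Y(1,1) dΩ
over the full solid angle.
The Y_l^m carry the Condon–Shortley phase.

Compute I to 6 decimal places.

-0.052996

Rules hold: Σm=0, L=16 even, 1≤1≤15.
N = 17·15·3 = 765
Δ = 14!·2!·0!/17! = 1/2040
Racah Σ t=7..7: t=7:−1/25401600 = -1/25401600
⇒ 3j(8 7 1; 0 0 0)² = 8/255, sgn +1
Racah Σ t=1..1: t=1:−1/12454041600 = -1/12454041600
⇒ 3j(8 7 1; 5 -6 1)² = 1/680, sgn -1
4πI² = N·(3j₀)²·(3jₘ)² = 3/85
I = -1·√(0.0352941/4π) = -0.05299638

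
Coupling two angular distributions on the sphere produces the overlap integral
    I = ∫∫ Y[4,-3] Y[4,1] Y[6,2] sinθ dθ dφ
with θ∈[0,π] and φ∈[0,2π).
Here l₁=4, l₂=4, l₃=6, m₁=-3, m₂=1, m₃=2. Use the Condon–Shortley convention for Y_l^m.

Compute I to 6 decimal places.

-0.165283

m-sum 0 ✓  L=14 even ✓  0≤6≤8 ✓
Π(2lᵢ+1) = 9×9×13 = 1053
triangle coeff Δ(4,4,6) = 1/1261260
Σ_t [0,2]: t=0:+1/4608 t=1:−1/1296 t=2:+1/4608 = -7/20736
(3j)²=20/1287 [(4 4 6; 0 0 0)], sign=-1
Σ_t [1,2]: t=1:−1/34560 t=2:+1/8640 = 1/11520
(3j)²=3/143 [(4 4 6; -3 1 2)], sign=+1
⇒ 4πI² = 540/1573
I = (-1)√(540/1573/(4π)) = -0.16528277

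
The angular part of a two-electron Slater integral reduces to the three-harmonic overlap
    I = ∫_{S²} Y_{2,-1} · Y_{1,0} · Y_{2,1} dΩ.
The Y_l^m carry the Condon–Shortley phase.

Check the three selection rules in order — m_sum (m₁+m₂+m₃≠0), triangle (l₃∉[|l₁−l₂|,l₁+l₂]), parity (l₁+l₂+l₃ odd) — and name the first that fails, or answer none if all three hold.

parity

Σmᵢ = 0  ✓
l₃∈[|l₁−l₂|,l₁+l₂]=[1,3], have l₃=2  ✓
Σlᵢ = 5 ⇒ odd  ✗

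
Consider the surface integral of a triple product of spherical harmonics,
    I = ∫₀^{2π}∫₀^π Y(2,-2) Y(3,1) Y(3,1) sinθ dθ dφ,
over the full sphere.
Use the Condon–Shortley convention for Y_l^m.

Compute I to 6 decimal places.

0.206013

Checks pass: Σm=0; 8 even; l₃=3∈[1,5].
(2·2+1)(2·3+1)(2·3+1) = 245
Δ: 2! 2! 4! / 9! → 1/3780
sum: t=0:+1/24 t=1:−1/4 t=2:+1/24 = -1/6
3j²(2 3 3; 0 0 0) = Δ·Π!·Σ² = 4/105  (sign +1)
sum: t=2:+1/16 = 1/16
3j²(2 3 3; -2 1 1) = Δ·Π!·Σ² = 2/35  (sign +1)
combine: 4πI² = 245·4/105·2/35 = 8/15
take √, sign +1: I = 0.20601291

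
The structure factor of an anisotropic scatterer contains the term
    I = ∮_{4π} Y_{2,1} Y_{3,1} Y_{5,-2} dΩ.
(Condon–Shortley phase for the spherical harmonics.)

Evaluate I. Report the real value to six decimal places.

0.245532

Rules hold: Σm=0, L=10 even, 1≤5≤5.
N = 5·7·11 = 385
Δ = 0!·4!·6!/11! = 1/2310
Racah Σ t=0..0: t=0:+1/144 = 1/144
⇒ 3j(2 3 5; 0 0 0)² = 10/231, sgn -1
Racah Σ t=0..0: t=0:+1/288 = 1/288
⇒ 3j(2 3 5; 1 1 -2)² = 1/22, sgn -1
4πI² = N·(3j₀)²·(3jₘ)² = 25/33
I = +1·√(0.757576/4π) = 0.24553200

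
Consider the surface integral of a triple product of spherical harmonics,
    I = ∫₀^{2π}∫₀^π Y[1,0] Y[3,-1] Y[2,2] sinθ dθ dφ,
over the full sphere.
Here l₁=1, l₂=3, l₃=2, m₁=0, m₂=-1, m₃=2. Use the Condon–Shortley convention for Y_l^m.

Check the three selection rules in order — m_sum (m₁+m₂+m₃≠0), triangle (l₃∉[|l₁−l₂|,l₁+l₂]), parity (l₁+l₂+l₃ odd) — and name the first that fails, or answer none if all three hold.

m_sum

Σmᵢ = 1  ✗
l₃∈[|l₁−l₂|,l₁+l₂]=[2,4], have l₃=2
Σlᵢ = 6 ⇒ even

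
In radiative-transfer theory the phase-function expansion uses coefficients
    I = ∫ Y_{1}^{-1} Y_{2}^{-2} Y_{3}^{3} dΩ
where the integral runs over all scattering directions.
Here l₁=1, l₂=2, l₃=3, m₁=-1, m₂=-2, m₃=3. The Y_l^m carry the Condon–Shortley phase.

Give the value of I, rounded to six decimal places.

-0.319865

m-sum 0 ✓  L=6 even ✓  1≤3≤3 ✓
Π(2lᵢ+1) = 3×5×7 = 105
triangle coeff Δ(1,2,3) = 1/105
Σ_t [0,0]: t=0:+1/4 = 1/4
(3j)²=3/35 [(1 2 3; 0 0 0)], sign=-1
Σ_t [0,0]: t=0:+1/48 = 1/48
(3j)²=1/7 [(1 2 3; -1 -2 3)], sign=+1
⇒ 4πI² = 9/7
I = (-1)√(9/7/(4π)) = -0.31986543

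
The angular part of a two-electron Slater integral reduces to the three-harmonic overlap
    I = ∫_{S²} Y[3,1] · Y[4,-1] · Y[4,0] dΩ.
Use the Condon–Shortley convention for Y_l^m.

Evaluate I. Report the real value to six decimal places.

Σlᵢ=11 odd — θ-integrand is odd under cosθ→−cosθ; I=0

0.000000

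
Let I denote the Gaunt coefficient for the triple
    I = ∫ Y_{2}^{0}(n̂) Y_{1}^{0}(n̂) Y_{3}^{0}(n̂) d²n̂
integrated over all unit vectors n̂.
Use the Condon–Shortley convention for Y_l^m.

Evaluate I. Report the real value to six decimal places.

Checks pass: Σm=0; 6 even; l₃=3∈[1,3].
(2·2+1)(2·1+1)(2·3+1) = 105
Δ: 0! 4! 2! / 7! → 1/105
sum: t=0:+1/4 = 1/4
3j²(2 1 3; 0 0 0) = Δ·Π!·Σ² = 3/35  (sign -1)
(m-triple is (0,0,0) — same symbol as above.)
combine: 4πI² = 105·3/35·3/35 = 27/35
take √, sign +1: I = 0.24776670

0.247767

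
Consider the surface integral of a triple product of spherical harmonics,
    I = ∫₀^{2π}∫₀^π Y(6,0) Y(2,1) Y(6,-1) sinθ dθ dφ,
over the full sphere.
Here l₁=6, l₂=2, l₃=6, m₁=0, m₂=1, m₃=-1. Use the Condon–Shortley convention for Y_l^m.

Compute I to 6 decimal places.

m-sum 0 ✓  L=14 even ✓  4≤6≤8 ✓
Π(2lᵢ+1) = 13×5×13 = 845
triangle coeff Δ(6,2,6) = 1/90090
Σ_t [0,2]: t=0:+1/69120 t=1:−1/14400 t=2:+1/69120 = -7/172800
(3j)²=14/715 [(6 2 6; 0 0 0)], sign=-1
Σ_t [1,2]: t=1:−1/28800 t=2:+1/34560 = -1/172800
(3j)²=1/1430 [(6 2 6; 0 1 -1)], sign=+1
⇒ 4πI² = 7/605
I = (-1)√(7/605/(4π)) = -0.03034355

-0.030344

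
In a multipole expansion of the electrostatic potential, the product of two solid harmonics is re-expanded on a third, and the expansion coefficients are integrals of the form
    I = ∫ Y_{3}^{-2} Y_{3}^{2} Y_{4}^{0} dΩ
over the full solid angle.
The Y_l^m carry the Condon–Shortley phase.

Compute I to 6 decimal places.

-0.179515

m-sum 0 ✓  L=10 even ✓  0≤4≤6 ✓
Π(2lᵢ+1) = 7×7×9 = 441
triangle coeff Δ(3,3,4) = 1/34650
Σ_t [0,2]: t=0:+1/72 t=1:−1/16 t=2:+1/72 = -5/144
(3j)²=2/77 [(3 3 4; 0 0 0)], sign=-1
Σ_t [1,2]: t=1:−1/576 t=2:+1/72 = 7/576
(3j)²=7/198 [(3 3 4; -2 2 0)], sign=+1
⇒ 4πI² = 49/121
I = (-1)√(49/121/(4π)) = -0.17951487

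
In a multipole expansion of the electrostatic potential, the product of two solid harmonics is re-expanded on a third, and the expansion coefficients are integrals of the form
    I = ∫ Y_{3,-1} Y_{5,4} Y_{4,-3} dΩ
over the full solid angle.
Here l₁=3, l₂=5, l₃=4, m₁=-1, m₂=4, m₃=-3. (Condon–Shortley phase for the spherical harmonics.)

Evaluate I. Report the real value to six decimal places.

0.042401

Rules hold: Σm=0, L=12 even, 2≤4≤8.
N = 7·11·9 = 693
Δ = 4!·2!·6!/13! = 1/180180
Racah Σ t=1..3: t=1:−1/576 t=2:+1/144 t=3:−1/576 = 1/288
⇒ 3j(3 5 4; 0 0 0)² = 20/1001, sgn +1
Racah Σ t=3..4: t=3:−1/4320 t=4:+1/5760 = -1/17280
⇒ 3j(3 5 4; -1 4 -3)² = 7/4290, sgn +1
4πI² = N·(3j₀)²·(3jₘ)² = 42/1859
I = +1·√(0.0225928/4π) = 0.04240138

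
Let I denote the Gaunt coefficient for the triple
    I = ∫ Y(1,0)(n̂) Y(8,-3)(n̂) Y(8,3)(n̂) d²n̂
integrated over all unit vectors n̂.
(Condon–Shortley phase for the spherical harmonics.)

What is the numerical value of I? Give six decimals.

Σlᵢ=17 odd — θ-integrand is odd under cosθ→−cosθ; I=0

0.000000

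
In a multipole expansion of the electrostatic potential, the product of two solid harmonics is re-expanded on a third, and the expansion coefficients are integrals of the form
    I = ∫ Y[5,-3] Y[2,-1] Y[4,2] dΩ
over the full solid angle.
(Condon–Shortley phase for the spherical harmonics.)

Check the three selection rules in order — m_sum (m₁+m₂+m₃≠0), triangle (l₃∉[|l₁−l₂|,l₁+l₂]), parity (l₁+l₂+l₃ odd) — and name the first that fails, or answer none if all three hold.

m_sum

m₁+m₂+m₃ = -3 − 1 + 2 = -2  ✗
triangle: |5−2|=3 ≤ l₃=4 ≤ 5+2=7
parity: l₁+l₂+l₃ = 11 is odd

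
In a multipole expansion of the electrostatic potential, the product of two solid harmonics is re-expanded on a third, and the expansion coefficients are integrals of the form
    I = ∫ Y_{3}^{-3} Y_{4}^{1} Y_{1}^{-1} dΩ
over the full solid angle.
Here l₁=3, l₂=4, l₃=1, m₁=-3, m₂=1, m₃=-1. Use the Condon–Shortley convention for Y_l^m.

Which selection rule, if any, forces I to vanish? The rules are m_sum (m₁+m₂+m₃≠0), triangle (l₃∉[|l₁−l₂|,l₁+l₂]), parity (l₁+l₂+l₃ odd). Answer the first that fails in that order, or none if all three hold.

m₁+m₂+m₃ = -3 + 1 − 1 = -3  ✗
triangle: |3−4|=1 ≤ l₃=1 ≤ 3+4=7
parity: l₁+l₂+l₃ = 8 is even

m_sum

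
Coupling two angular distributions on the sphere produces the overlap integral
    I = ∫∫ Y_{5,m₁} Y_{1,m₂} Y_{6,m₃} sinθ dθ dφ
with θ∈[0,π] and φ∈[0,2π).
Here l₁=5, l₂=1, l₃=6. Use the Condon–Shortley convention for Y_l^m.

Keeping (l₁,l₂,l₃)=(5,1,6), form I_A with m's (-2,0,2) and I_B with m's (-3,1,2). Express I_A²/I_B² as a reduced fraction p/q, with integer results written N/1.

16/3

Shared (l₁,l₂,l₃)=(5,1,6): N and (l;000)² cancel in I_A²/I_B².
A: Δ = 0!·10!·2!/13! = 1/858; Racah Σ t=0..0: t=0:+1/30240 = 1/30240; ⇒ 3j(5 1 6; -2 0 2)² = 16/429, sgn +1
B: Δ = 0!·10!·2!/13! = 1/858; Racah Σ t=0..0: t=0:+1/161280 = 1/161280; ⇒ 3j(5 1 6; -3 1 2)² = 1/143, sgn +1
I_A²/I_B² = (16/429)/(1/143) = 16/3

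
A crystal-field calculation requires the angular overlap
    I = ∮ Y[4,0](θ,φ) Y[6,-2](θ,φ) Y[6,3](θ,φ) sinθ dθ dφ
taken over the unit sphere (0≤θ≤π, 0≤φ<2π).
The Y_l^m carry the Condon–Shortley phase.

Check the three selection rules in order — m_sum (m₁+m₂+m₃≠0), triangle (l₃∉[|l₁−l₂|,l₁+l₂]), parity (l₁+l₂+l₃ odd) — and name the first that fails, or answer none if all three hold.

m₁+m₂+m₃ = 0 − 2 + 3 = 1  ✗
triangle: |4−6|=2 ≤ l₃=6 ≤ 4+6=10
parity: l₁+l₂+l₃ = 16 is even

m_sum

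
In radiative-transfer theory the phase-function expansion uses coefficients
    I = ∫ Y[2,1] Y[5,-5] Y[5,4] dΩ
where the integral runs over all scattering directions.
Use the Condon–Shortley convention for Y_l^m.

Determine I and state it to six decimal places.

Checks pass: Σm=0; 12 even; l₃=5∈[3,7].
(2·2+1)(2·5+1)(2·5+1) = 605
Δ: 2! 2! 8! / 13! → 1/38610
sum: t=0:+1/2880 t=1:−1/576 t=2:+1/2880 = -1/960
3j²(2 5 5; 0 0 0) = Δ·Π!·Σ² = 10/429  (sign +1)
sum: t=0:+1/80640 = 1/80640
3j²(2 5 5; 1 -5 4) = Δ·Π!·Σ² = 9/286  (sign -1)
combine: 4πI² = 605·10/429·9/286 = 75/169
take √, sign -1: I = -0.18792404

-0.187924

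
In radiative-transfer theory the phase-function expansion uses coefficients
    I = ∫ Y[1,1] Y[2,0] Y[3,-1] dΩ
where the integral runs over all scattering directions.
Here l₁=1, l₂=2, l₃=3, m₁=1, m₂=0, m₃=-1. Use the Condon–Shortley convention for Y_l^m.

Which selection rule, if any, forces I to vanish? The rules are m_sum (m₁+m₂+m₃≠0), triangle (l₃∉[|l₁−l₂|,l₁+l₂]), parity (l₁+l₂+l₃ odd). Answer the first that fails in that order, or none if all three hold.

m₁+m₂+m₃ = 1 + 0 − 1 = 0  ✓
triangle: |1−2|=1 ≤ l₃=3 ≤ 1+2=3  ✓
parity: l₁+l₂+l₃ = 6 is even  ✓

none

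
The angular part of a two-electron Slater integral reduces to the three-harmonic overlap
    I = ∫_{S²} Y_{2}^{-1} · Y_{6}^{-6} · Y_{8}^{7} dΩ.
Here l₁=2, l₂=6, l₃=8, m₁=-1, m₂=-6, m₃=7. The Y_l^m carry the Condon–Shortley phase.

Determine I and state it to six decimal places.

Checks pass: Σm=0; 16 even; l₃=8∈[4,8].
(2·2+1)(2·6+1)(2·8+1) = 1105
Δ: 0! 4! 12! / 17! → 1/30940
sum: t=0:+1/2073600 = 1/2073600
3j²(2 6 8; 0 0 0) = Δ·Π!·Σ² = 28/1105  (sign +1)
sum: t=0:+1/2874009600 = 1/2874009600
3j²(2 6 8; -1 -6 7) = Δ·Π!·Σ² = 1/68  (sign -1)
combine: 4πI² = 1105·28/1105·1/68 = 7/17
take √, sign -1: I = -0.18101711

-0.181017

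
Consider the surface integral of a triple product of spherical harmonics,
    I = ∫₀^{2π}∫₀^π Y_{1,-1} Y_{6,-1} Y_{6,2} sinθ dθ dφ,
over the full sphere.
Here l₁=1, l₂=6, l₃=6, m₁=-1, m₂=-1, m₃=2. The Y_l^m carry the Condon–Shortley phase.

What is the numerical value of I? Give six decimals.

L=13 odd ⇒ parity kills the (l;000) factor ⇒ I = 0

0.000000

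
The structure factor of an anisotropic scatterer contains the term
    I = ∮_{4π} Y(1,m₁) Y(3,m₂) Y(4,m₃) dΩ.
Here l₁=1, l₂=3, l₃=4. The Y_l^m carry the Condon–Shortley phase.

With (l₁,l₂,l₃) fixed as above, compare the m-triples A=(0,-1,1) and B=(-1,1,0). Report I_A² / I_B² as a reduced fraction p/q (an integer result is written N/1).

5/2

Shared (l₁,l₂,l₃)=(1,3,4): N and (l;000)² cancel in I_A²/I_B².
A: Δ = 0!·2!·6!/9! = 1/252; Racah Σ t=0..0: t=0:+1/48 = 1/48; ⇒ 3j(1 3 4; 0 -1 1)² = 5/84, sgn -1
B: Δ = 0!·2!·6!/9! = 1/252; Racah Σ t=0..0: t=0:+1/96 = 1/96; ⇒ 3j(1 3 4; -1 1 0)² = 1/42, sgn +1
I_A²/I_B² = (5/84)/(1/42) = 5/2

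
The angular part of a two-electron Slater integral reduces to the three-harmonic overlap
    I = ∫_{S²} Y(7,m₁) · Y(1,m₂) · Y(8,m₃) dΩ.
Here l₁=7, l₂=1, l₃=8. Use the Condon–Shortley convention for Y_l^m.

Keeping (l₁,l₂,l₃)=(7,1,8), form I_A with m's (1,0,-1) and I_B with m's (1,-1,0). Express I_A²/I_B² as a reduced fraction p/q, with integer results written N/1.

9/4

Same 7,1,8: normalisation and zero-m 3j drop out of the ratio.
A: Δ: 0! 14! 2! / 17! → 1/2040; sum: t=0:+1/29030400 = 1/29030400; 3j²(7 1 8; 1 0 -1) = Δ·Π!·Σ² = 21/680  (sign -1)
B: Δ: 0! 14! 2! / 17! → 1/2040; sum: t=0:+1/58060800 = 1/58060800; 3j²(7 1 8; 1 -1 0) = Δ·Π!·Σ² = 7/510  (sign +1)
I_A²/I_B² = (21/680)/(7/510) = 9/4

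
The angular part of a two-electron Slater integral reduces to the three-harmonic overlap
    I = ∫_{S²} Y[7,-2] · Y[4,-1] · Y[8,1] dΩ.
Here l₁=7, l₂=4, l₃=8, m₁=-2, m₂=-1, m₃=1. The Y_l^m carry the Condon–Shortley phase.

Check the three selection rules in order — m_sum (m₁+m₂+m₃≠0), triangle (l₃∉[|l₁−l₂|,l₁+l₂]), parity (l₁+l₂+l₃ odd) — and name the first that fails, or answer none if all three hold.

m_sum

m₁+m₂+m₃ = -2 − 1 + 1 = -2  ✗
triangle: |7−4|=3 ≤ l₃=8 ≤ 7+4=11
parity: l₁+l₂+l₃ = 19 is odd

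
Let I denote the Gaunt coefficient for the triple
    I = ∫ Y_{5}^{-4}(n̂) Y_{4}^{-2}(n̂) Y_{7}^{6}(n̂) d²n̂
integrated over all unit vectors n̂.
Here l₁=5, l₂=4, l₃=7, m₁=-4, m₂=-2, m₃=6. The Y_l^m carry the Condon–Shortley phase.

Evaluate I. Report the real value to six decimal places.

0.061746

m-sum 0 ✓  L=16 even ✓  1≤7≤9 ✓
Π(2lᵢ+1) = 11×9×15 = 1485
triangle coeff Δ(5,4,7) = 1/6126120
Σ_t [0,2]: t=0:+1/69120 t=1:−1/20736 t=2:+1/69120 = -1/51840
(3j)²=280/21879 [(5 4 7; 0 0 0)], sign=+1
Σ_t [1,2]: t=1:−1/4838400 t=2:+1/7257600 = -1/14515200
(3j)²=3/1190 [(5 4 7; -4 -2 6)], sign=+1
⇒ 4πI² = 180/3757
I = (+1)√(180/3757/(4π)) = 0.06174627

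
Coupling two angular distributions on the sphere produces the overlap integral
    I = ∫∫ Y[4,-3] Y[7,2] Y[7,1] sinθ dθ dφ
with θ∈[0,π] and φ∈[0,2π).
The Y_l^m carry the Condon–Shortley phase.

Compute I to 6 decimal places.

Rules hold: Σm=0, L=18 even, 3≤7≤11.
N = 9·15·15 = 2025
Δ = 4!·4!·10!/19! = 1/58198140
Racah Σ t=0..4: t=0:+1/17418240 t=1:−1/622080 t=2:+1/230400 t=3:−1/622080 t=4:+1/17418240 = 1/806400
⇒ 3j(4 7 7; 0 0 0)² = 2268/230945, sgn -1
Racah Σ t=3..4: t=3:−1/2488320 t=4:+1/2073600 = 1/12441600
⇒ 3j(4 7 7; -3 2 1)² = 98/138567, sgn +1
4πI² = N·(3j₀)²·(3jₘ)² = 30005640/2133423721
I = -1·√(0.0140645/4π) = -0.03345476

-0.033455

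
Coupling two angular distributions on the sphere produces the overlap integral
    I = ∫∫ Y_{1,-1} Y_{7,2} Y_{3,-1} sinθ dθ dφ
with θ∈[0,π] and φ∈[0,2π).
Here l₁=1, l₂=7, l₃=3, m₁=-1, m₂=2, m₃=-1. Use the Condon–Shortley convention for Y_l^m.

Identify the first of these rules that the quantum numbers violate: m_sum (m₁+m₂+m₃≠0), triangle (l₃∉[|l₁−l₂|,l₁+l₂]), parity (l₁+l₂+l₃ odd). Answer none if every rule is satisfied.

triangle

m₁+m₂+m₃ = -1 + 2 − 1 = 0  ✓
triangle: |1−7|=6 ≤ l₃=3 ≤ 1+7=8  ✗
parity: l₁+l₂+l₃ = 11 is odd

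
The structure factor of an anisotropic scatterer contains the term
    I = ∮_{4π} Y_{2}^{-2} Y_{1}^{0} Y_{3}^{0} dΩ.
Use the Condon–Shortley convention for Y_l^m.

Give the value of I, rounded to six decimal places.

0.000000

m-sum = -2 + 0 + 0 = -2 ≠ 0 ⇒ I = 0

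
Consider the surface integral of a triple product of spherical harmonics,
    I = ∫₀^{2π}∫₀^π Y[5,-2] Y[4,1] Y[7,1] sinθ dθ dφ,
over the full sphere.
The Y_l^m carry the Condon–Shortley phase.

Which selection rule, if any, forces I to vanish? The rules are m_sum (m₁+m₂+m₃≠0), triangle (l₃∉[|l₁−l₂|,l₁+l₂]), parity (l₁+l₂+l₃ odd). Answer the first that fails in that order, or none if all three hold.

none

Σmᵢ = 0  ✓
l₃∈[|l₁−l₂|,l₁+l₂]=[1,9], have l₃=7  ✓
Σlᵢ = 16 ⇒ even  ✓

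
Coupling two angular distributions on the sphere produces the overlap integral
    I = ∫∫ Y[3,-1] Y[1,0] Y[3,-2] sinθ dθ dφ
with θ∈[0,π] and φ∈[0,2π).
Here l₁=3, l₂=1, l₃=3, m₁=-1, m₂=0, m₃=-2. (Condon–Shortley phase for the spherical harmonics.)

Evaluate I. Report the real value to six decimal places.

0.000000

Σmᵢ = -3 ≠ 0, so the φ-integral vanishes; I = 0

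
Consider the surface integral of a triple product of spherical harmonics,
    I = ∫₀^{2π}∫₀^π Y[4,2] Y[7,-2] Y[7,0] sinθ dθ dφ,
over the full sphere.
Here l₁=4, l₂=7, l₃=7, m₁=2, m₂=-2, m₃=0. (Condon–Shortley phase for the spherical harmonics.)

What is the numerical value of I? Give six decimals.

-0.112312

m-sum 0 ✓  L=18 even ✓  3≤7≤11 ✓
Π(2lᵢ+1) = 9×15×15 = 2025
triangle coeff Δ(4,7,7) = 1/58198140
Σ_t [0,4]: t=0:+1/17418240 t=1:−1/622080 t=2:+1/230400 t=3:−1/622080 t=4:+1/17418240 = 1/806400
(3j)²=2268/230945 [(4 7 7; 0 0 0)], sign=-1
Σ_t [0,2]: t=0:+1/1382400 t=1:−1/622080 t=2:+1/2903040 = -47/87091200
(3j)²=2209/277134 [(4 7 7; 2 -2 0)], sign=+1
⇒ 4πI² = 338175810/2133423721
I = (-1)√(338175810/2133423721/(4π)) = -0.11231242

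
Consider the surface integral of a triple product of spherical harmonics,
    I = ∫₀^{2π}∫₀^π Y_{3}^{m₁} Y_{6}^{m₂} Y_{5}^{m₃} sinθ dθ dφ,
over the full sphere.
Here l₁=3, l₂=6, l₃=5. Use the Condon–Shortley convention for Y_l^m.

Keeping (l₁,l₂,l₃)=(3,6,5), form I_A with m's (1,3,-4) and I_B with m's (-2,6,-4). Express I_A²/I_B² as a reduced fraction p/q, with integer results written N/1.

Same 3,6,5: normalisation and zero-m 3j drop out of the ratio.
A: Δ: 4! 2! 8! / 15! → 1/675675; sum: t=1:−1/241920 t=2:+1/40320 = 1/48384; 3j²(3 6 5; 1 3 -4) = Δ·Π!·Σ² = 24/1001  (sign -1)
B: Δ: 4! 2! 8! / 15! → 1/675675; sum: t=4:+1/967680 = 1/967680; 3j²(3 6 5; -2 6 -4) = Δ·Π!·Σ² = 3/91  (sign -1)
I_A²/I_B² = (24/1001)/(3/91) = 8/11

8/11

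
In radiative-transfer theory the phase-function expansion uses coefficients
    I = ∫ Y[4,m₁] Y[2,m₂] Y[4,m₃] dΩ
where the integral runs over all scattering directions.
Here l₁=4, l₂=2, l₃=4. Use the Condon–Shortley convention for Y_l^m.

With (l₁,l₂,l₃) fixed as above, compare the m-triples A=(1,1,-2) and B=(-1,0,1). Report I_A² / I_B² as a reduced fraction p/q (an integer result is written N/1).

l's match ⇒ only the (l;m) 3-j factors differ between A and B.
A: triangle coeff Δ(4,2,4) = 1/13860; Σ_t [1,2]: t=1:−1/96 t=2:+1/240 = -1/160; (3j)²=27/1540 [(4 2 4; 1 1 -2)], sign=-1
B: triangle coeff Δ(4,2,4) = 1/13860; Σ_t [0,2]: t=0:+1/480 t=1:−1/48 t=2:+1/144 = -17/1440; (3j)²=289/13860 [(4 2 4; -1 0 1)], sign=+1
I_A²/I_B² = (27/1540)/(289/13860) = 243/289

243/289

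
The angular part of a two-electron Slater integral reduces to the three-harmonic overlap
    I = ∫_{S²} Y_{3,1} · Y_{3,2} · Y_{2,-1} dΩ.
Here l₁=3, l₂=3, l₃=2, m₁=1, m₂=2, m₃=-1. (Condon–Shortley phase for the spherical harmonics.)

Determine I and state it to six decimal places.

1 + 2 − 1 = 2 ≠ 0: azimuthal integral kills it; I = 0

0.000000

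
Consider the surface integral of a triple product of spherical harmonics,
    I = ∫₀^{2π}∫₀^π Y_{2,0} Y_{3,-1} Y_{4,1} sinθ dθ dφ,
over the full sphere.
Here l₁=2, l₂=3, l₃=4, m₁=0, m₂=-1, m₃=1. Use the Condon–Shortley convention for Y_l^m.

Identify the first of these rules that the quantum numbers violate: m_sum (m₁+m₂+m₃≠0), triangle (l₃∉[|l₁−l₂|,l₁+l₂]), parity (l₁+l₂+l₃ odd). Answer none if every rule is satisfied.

azimuthal sum: 0 − 1 + 1 = 0  ✓
1 ≤ 4 ≤ 5 (triangle on l)  ✓
L = 2 + 3 + 4 = 9 (odd)  ✗

parity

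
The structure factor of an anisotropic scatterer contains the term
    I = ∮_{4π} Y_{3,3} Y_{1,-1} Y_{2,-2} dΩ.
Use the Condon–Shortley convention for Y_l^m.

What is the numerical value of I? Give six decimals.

m-sum 0 ✓  L=6 even ✓  2≤2≤4 ✓
Π(2lᵢ+1) = 7×3×5 = 105
triangle coeff Δ(3,1,2) = 1/105
Σ_t [1,1]: t=1:−1/4 = -1/4
(3j)²=3/35 [(3 1 2; 0 0 0)], sign=-1
Σ_t [0,0]: t=0:+1/48 = 1/48
(3j)²=1/7 [(3 1 2; 3 -1 -2)], sign=+1
⇒ 4πI² = 9/7
I = (-1)√(9/7/(4π)) = -0.31986543

-0.319865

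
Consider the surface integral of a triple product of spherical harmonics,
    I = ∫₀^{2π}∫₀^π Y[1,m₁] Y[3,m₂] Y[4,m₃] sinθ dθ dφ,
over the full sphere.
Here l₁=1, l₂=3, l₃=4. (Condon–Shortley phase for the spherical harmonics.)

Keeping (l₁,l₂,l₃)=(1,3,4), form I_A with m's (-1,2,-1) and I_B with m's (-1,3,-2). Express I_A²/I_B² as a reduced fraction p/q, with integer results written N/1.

l's match ⇒ only the (l;m) 3-j factors differ between A and B.
A: triangle coeff Δ(1,3,4) = 1/252; Σ_t [0,0]: t=0:+1/240 = 1/240; (3j)²=1/84 [(1 3 4; -1 2 -1)], sign=-1
B: triangle coeff Δ(1,3,4) = 1/252; Σ_t [0,0]: t=0:+1/1440 = 1/1440; (3j)²=1/252 [(1 3 4; -1 3 -2)], sign=+1
I_A²/I_B² = (1/84)/(1/252) = 3/1

3/1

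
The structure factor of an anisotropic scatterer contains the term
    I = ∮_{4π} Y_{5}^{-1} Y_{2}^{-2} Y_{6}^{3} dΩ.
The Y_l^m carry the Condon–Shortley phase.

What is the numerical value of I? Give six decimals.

0.000000

L=13 odd ⇒ parity kills the (l;000) factor ⇒ I = 0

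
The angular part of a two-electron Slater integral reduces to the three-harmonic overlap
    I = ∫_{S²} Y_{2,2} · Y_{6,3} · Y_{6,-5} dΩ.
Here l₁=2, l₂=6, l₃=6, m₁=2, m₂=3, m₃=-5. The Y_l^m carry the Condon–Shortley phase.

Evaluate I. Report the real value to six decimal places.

m-sum 0 ✓  L=14 even ✓  4≤6≤8 ✓
Π(2lᵢ+1) = 5×13×13 = 845
triangle coeff Δ(2,6,6) = 1/90090
Σ_t [0,2]: t=0:+1/69120 t=1:−1/14400 t=2:+1/69120 = -7/172800
(3j)²=14/715 [(2 6 6; 0 0 0)], sign=-1
Σ_t [0,0]: t=0:+1/1451520 = 1/1451520
(3j)²=1/91 [(2 6 6; 2 3 -5)], sign=-1
⇒ 4πI² = 2/11
I = (+1)√(2/11/(4π)) = 0.12028562

0.120286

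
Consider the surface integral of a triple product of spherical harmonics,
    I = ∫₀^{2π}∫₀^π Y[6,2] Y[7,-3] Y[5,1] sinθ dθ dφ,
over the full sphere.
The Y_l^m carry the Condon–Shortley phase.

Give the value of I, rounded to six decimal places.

-0.101415

Checks pass: Σm=0; 18 even; l₃=5∈[1,13].
(2·6+1)(2·7+1)(2·5+1) = 2145
Δ: 8! 4! 6! / 19! → 1/174594420
sum: t=2:+1/4147200 t=3:−1/207360 t=4:+1/82944 t=5:−1/207360 t=6:+1/4147200 = 1/345600
3j²(6 7 5; 0 0 0) = Δ·Π!·Σ² = 420/46189  (sign -1)
sum: t=0:+1/46448640 t=1:−1/1088640 t=2:+1/276480 t=3:−1/518400 t=4:+1/9953280 = 23/25804800
3j²(6 7 5; 2 -3 1) = Δ·Π!·Σ² = 42849/6466460  (sign +1)
combine: 4πI² = 2145·420/46189·42849/6466460 = 1928205/14919047
take √, sign -1: I = -0.10141475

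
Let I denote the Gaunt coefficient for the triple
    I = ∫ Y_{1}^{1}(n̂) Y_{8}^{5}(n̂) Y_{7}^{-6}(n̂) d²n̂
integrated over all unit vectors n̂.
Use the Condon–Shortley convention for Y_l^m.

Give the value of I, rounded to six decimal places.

-0.052996

Checks pass: Σm=0; 16 even; l₃=7∈[7,9].
(2·1+1)(2·8+1)(2·7+1) = 765
Δ: 2! 0! 14! / 17! → 1/2040
sum: t=1:−1/25401600 = -1/25401600
3j²(1 8 7; 0 0 0) = Δ·Π!·Σ² = 8/255  (sign +1)
sum: t=0:+1/12454041600 = 1/12454041600
3j²(1 8 7; 1 5 -6) = Δ·Π!·Σ² = 1/680  (sign -1)
combine: 4πI² = 765·8/255·1/680 = 3/85
take √, sign -1: I = -0.05299638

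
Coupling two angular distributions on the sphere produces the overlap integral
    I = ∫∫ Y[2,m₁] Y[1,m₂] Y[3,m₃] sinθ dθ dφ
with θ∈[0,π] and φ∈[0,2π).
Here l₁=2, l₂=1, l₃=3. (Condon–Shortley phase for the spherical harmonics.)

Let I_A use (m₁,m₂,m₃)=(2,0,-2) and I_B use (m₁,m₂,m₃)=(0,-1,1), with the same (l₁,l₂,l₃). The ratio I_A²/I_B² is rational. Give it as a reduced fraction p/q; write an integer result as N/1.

5/6

Same 2,1,3: normalisation and zero-m 3j drop out of the ratio.
A: Δ: 0! 4! 2! / 7! → 1/105; sum: t=0:+1/24 = 1/24; 3j²(2 1 3; 2 0 -2) = Δ·Π!·Σ² = 1/21  (sign -1)
B: Δ: 0! 4! 2! / 7! → 1/105; sum: t=0:+1/8 = 1/8; 3j²(2 1 3; 0 -1 1) = Δ·Π!·Σ² = 2/35  (sign +1)
I_A²/I_B² = (1/21)/(2/35) = 5/6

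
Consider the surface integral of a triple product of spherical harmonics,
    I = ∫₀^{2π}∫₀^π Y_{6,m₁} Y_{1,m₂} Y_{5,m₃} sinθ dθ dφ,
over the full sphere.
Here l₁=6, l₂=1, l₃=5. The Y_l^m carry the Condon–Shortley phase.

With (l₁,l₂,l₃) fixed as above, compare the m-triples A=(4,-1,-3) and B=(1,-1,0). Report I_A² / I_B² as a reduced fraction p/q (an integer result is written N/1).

Same 6,1,5: normalisation and zero-m 3j drop out of the ratio.
A: Δ: 2! 10! 0! / 13! → 1/858; sum: t=0:+1/161280 = 1/161280; 3j²(6 1 5; 4 -1 -3) = Δ·Π!·Σ² = 15/286  (sign +1)
B: Δ: 2! 10! 0! / 13! → 1/858; sum: t=0:+1/28800 = 1/28800; 3j²(6 1 5; 1 -1 0) = Δ·Π!·Σ² = 7/286  (sign -1)
I_A²/I_B² = (15/286)/(7/286) = 15/7

15/7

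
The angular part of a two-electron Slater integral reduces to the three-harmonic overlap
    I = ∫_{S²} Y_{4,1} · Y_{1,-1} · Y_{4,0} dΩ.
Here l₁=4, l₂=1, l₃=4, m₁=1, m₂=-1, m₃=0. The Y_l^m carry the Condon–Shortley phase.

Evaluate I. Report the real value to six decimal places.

L=9 odd ⇒ parity kills the (l;000) factor ⇒ I = 0

0.000000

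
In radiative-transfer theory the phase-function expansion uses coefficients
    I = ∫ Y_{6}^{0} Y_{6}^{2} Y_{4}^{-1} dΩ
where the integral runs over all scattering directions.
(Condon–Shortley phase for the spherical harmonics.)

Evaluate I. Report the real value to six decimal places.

Σmᵢ = 1 ≠ 0, so the φ-integral vanishes; I = 0

0.000000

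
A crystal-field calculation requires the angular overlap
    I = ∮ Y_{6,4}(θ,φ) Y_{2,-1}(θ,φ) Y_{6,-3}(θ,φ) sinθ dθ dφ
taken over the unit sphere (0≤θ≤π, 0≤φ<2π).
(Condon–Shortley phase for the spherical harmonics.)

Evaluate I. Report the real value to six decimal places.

Checks pass: Σm=0; 14 even; l₃=6∈[4,8].
(2·6+1)(2·2+1)(2·6+1) = 845
Δ: 2! 10! 2! / 15! → 1/90090
sum: t=0:+1/69120 t=1:−1/14400 t=2:+1/69120 = -7/172800
3j²(6 2 6; 0 0 0) = Δ·Π!·Σ² = 14/715  (sign -1)
sum: t=0:+1/161280 t=1:−1/725760 = 1/207360
3j²(6 2 6; 4 -1 -3) = Δ·Π!·Σ² = 7/286  (sign -1)
combine: 4πI² = 845·14/715·7/286 = 49/121
take √, sign +1: I = 0.17951487

0.179515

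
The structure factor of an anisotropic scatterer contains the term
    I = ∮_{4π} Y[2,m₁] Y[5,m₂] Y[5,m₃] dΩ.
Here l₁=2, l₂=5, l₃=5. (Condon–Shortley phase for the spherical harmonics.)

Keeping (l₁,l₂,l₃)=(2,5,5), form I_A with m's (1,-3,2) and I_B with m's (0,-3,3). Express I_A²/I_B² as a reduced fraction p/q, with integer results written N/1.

100/1

l's match ⇒ only the (l;m) 3-j factors differ between A and B.
A: triangle coeff Δ(2,5,5) = 1/38610; Σ_t [0,1]: t=0:+1/2880 t=1:−1/10080 = 1/4032; (3j)²=10/429 [(2 5 5; 1 -3 2)], sign=-1
B: triangle coeff Δ(2,5,5) = 1/38610; Σ_t [0,2]: t=0:+1/5760 t=1:−1/5040 t=2:+1/161280 = -1/53760; (3j)²=1/4290 [(2 5 5; 0 -3 3)], sign=-1
I_A²/I_B² = (10/429)/(1/4290) = 100/1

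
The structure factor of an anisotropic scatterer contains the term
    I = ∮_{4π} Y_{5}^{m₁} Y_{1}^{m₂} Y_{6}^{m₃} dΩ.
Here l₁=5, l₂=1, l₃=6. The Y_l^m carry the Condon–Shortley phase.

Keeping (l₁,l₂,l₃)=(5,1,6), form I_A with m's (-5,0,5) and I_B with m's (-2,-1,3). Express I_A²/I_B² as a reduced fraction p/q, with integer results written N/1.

11/36

Same 5,1,6: normalisation and zero-m 3j drop out of the ratio.
A: Δ: 0! 10! 2! / 13! → 1/858; sum: t=0:+1/3628800 = 1/3628800; 3j²(5 1 6; -5 0 5) = Δ·Π!·Σ² = 1/78  (sign -1)
B: Δ: 0! 10! 2! / 13! → 1/858; sum: t=0:+1/60480 = 1/60480; 3j²(5 1 6; -2 -1 3) = Δ·Π!·Σ² = 6/143  (sign -1)
I_A²/I_B² = (1/78)/(6/143) = 11/36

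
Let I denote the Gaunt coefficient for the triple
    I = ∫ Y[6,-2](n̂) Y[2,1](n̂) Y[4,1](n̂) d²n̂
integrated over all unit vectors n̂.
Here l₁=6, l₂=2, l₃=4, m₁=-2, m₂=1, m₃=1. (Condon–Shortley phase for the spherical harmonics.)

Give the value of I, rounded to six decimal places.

Checks pass: Σm=0; 12 even; l₃=4∈[4,8].
(2·6+1)(2·2+1)(2·4+1) = 585
Δ: 4! 8! 0! / 13! → 1/6435
sum: t=2:+1/2304 = 1/2304
3j²(6 2 4; 0 0 0) = Δ·Π!·Σ² = 5/143  (sign +1)
sum: t=3:−1/4320 = -1/4320
3j²(6 2 4; -2 1 1) = Δ·Π!·Σ² = 224/6435  (sign +1)
combine: 4πI² = 585·5/143·224/6435 = 1120/1573
take √, sign +1: I = 0.23803440

0.238034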